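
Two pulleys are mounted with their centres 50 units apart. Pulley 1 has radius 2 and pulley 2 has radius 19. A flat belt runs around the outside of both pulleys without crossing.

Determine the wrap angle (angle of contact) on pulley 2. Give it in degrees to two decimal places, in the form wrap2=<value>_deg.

open belt: β = asin((r2−r1)/C) = asin(17/50) = 19.8769°
wrap1 = π − 2β = 140.2463°
wrap2 = π + 2β = 219.7537°

wrap2=219.75_deg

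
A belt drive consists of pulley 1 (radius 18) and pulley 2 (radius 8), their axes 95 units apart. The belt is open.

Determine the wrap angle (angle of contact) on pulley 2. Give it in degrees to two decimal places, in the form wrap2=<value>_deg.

wrap2=167.92_deg

open belt: β = asin((r2−r1)/C) = asin(-10/95) = -6.0423°
wrap1 = π − 2β = 192.0847°
wrap2 = π + 2β = 167.9153°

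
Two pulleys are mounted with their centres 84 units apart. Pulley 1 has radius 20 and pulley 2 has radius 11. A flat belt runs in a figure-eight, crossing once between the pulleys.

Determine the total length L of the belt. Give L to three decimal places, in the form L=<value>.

L=276.965

crossed belt: β = asin((r1+r2)/C) = asin(31/84) = 21.6569°
wrap1 = wrap2 = π + 2β = 223.3138°
tangent length = C·cosβ = 78.0705
L = (r1+r2)·wrap + 2·C·cosβ = 31·3.8976 + 2·78.0705 = 276.9653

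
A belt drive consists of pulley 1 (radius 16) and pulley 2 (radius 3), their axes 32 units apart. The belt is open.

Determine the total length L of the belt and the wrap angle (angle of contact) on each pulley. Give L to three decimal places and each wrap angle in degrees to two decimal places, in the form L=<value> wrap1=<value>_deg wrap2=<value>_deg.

L=129.048 wrap1=227.94_deg wrap2=132.06_deg

open belt: β = asin((r2−r1)/C) = asin(-13/32) = -23.9695°
wrap1 = π − 2β = 227.9390°
wrap2 = π + 2β = 132.0610°
tangent length = C·cosβ = 29.2404
L = r1·wrap1 + r2·wrap2 + 2·C·cosβ = 16·3.9783 + 3·2.3049 + 2·29.2404 = 129.0480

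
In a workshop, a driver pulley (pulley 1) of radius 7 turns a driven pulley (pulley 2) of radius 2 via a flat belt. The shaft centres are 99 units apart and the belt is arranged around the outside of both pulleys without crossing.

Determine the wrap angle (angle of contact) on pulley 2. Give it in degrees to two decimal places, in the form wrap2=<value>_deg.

wrap2=174.21_deg

open belt: β = asin((r2−r1)/C) = asin(-5/99) = -2.8950°
wrap1 = π − 2β = 185.7899°
wrap2 = π + 2β = 174.2101°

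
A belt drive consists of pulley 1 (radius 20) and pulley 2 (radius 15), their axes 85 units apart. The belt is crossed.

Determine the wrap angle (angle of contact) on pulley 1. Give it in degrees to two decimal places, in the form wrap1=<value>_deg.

wrap1=228.63_deg

crossed belt: β = asin((r1+r2)/C) = asin(35/85) = 24.3157°
wrap1 = wrap2 = π + 2β = 228.6315°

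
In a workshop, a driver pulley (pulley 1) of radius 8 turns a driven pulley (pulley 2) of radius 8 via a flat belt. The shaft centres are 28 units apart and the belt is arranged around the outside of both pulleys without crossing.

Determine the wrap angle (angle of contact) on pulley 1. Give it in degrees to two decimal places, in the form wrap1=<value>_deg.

wrap1=180.00_deg

open belt: β = asin((r2−r1)/C) = asin(0/28) = 0.0000°
wrap1 = π − 2β = 180.0000°
wrap2 = π + 2β = 180.0000°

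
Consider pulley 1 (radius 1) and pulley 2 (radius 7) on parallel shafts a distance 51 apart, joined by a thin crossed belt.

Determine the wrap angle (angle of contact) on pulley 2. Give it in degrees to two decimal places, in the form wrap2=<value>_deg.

wrap2=198.05_deg

crossed belt: β = asin((r1+r2)/C) = asin(8/51) = 9.0248°
wrap1 = wrap2 = π + 2β = 198.0497°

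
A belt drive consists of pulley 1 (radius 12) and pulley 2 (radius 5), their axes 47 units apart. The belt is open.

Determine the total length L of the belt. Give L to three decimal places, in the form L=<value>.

L=148.452

open belt: β = asin((r2−r1)/C) = asin(-7/47) = -8.5653°
wrap1 = π − 2β = 197.1306°
wrap2 = π + 2β = 162.8694°
tangent length = C·cosβ = 46.4758
L = r1·wrap1 + r2·wrap2 + 2·C·cosβ = 12·3.4406 + 5·2.8426 + 2·46.4758 = 148.4516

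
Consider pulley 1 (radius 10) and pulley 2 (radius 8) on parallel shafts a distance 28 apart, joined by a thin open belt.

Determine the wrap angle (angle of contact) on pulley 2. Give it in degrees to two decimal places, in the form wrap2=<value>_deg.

open belt: β = asin((r2−r1)/C) = asin(-2/28) = -4.0960°
wrap1 = π − 2β = 188.1921°
wrap2 = π + 2β = 171.8079°

wrap2=171.81_deg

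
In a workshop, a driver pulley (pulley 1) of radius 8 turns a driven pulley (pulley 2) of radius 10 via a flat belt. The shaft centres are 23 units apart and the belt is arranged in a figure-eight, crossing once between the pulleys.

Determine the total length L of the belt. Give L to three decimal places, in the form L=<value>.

L=117.543

crossed belt: β = asin((r1+r2)/C) = asin(18/23) = 51.5000°
wrap1 = wrap2 = π + 2β = 283.0001°
tangent length = C·cosβ = 14.3178
L = (r1+r2)·wrap + 2·C·cosβ = 18·4.9393 + 2·14.3178 = 117.5427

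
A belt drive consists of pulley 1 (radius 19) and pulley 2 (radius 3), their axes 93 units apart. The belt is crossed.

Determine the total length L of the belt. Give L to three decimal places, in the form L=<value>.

crossed belt: β = asin((r1+r2)/C) = asin(22/93) = 13.6835°
wrap1 = wrap2 = π + 2β = 207.3671°
tangent length = C·cosβ = 90.3604
L = (r1+r2)·wrap + 2·C·cosβ = 22·3.6192 + 2·90.3604 = 260.3440

L=260.344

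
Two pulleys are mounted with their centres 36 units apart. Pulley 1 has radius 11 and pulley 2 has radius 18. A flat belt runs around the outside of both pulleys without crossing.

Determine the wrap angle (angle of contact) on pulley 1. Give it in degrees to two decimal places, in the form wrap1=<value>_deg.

wrap1=157.58_deg

open belt: β = asin((r2−r1)/C) = asin(7/36) = 11.2123°
wrap1 = π − 2β = 157.5755°
wrap2 = π + 2β = 202.4245°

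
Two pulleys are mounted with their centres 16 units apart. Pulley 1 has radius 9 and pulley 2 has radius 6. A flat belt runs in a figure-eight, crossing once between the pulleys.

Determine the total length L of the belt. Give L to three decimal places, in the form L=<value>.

crossed belt: β = asin((r1+r2)/C) = asin(15/16) = 69.6359°
wrap1 = wrap2 = π + 2β = 319.2717°
tangent length = C·cosβ = 5.5678
L = (r1+r2)·wrap + 2·C·cosβ = 15·5.5723 + 2·5.5678 = 94.7207

L=94.721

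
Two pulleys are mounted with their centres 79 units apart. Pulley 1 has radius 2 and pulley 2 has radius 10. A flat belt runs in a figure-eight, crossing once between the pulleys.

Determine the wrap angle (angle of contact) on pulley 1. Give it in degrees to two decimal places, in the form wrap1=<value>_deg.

wrap1=197.47_deg

crossed belt: β = asin((r1+r2)/C) = asin(12/79) = 8.7370°
wrap1 = wrap2 = π + 2β = 197.4740°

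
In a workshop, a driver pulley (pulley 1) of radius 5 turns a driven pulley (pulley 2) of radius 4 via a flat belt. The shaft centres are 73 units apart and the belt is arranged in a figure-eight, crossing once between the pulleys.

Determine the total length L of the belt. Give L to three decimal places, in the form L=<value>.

L=175.385

crossed belt: β = asin((r1+r2)/C) = asin(9/73) = 7.0819°
wrap1 = wrap2 = π + 2β = 194.1638°
tangent length = C·cosβ = 72.4431
L = (r1+r2)·wrap + 2·C·cosβ = 9·3.3888 + 2·72.4431 = 175.3853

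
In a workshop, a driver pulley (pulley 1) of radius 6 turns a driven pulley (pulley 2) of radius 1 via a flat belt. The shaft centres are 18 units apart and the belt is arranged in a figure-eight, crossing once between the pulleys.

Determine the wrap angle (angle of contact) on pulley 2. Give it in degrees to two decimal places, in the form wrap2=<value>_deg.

crossed belt: β = asin((r1+r2)/C) = asin(7/18) = 22.8854°
wrap1 = wrap2 = π + 2β = 225.7708°

wrap2=225.77_deg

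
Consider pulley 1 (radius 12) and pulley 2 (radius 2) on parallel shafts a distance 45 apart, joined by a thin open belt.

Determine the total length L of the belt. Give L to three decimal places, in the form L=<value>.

L=136.214

open belt: β = asin((r2−r1)/C) = asin(-10/45) = -12.8396°
wrap1 = π − 2β = 205.6792°
wrap2 = π + 2β = 154.3208°
tangent length = C·cosβ = 43.8748
L = r1·wrap1 + r2·wrap2 + 2·C·cosβ = 12·3.5898 + 2·2.6934 + 2·43.8748 = 136.2138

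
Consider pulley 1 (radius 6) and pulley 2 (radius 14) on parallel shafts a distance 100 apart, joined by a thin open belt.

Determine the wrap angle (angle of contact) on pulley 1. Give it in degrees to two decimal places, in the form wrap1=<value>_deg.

wrap1=170.82_deg

open belt: β = asin((r2−r1)/C) = asin(8/100) = 4.5886°
wrap1 = π − 2β = 170.8229°
wrap2 = π + 2β = 189.1771°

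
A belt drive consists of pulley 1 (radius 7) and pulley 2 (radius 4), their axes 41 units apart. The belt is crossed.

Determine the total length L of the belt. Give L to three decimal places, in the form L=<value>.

L=119.527

crossed belt: β = asin((r1+r2)/C) = asin(11/41) = 15.5627°
wrap1 = wrap2 = π + 2β = 211.1254°
tangent length = C·cosβ = 39.4968
L = (r1+r2)·wrap + 2·C·cosβ = 11·3.6848 + 2·39.4968 = 119.5268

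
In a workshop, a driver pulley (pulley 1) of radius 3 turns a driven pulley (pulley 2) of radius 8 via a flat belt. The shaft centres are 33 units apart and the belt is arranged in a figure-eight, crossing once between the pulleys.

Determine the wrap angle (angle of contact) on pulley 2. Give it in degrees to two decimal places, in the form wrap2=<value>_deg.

wrap2=218.94_deg

crossed belt: β = asin((r1+r2)/C) = asin(11/33) = 19.4712°
wrap1 = wrap2 = π + 2β = 218.9424°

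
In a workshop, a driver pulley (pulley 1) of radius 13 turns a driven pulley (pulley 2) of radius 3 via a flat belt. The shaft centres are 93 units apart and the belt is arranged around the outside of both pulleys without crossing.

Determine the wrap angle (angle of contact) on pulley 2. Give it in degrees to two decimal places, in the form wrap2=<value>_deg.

open belt: β = asin((r2−r1)/C) = asin(-10/93) = -6.1728°
wrap1 = π − 2β = 192.3455°
wrap2 = π + 2β = 167.6545°

wrap2=167.65_deg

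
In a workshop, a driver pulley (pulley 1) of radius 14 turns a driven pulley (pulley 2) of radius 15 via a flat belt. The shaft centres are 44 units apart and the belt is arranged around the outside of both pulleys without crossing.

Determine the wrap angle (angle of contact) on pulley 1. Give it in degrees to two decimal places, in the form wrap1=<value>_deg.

wrap1=177.40_deg

open belt: β = asin((r2−r1)/C) = asin(1/44) = 1.3023°
wrap1 = π − 2β = 177.3954°
wrap2 = π + 2β = 182.6046°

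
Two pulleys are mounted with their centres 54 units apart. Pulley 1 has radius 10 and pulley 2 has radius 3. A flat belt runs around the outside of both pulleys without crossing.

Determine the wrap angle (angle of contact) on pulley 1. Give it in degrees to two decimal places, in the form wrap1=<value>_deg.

wrap1=194.90_deg

open belt: β = asin((r2−r1)/C) = asin(-7/54) = -7.4482°
wrap1 = π − 2β = 194.8964°
wrap2 = π + 2β = 165.1036°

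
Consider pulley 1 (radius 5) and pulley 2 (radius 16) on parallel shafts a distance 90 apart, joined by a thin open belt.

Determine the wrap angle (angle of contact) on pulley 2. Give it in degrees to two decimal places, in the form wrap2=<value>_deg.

open belt: β = asin((r2−r1)/C) = asin(11/90) = 7.0204°
wrap1 = π − 2β = 165.9593°
wrap2 = π + 2β = 194.0407°

wrap2=194.04_deg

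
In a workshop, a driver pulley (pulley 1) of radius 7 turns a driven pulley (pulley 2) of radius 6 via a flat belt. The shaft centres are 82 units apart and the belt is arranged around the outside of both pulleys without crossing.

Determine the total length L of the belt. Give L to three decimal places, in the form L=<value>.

open belt: β = asin((r2−r1)/C) = asin(-1/82) = -0.6987°
wrap1 = π − 2β = 181.3975°
wrap2 = π + 2β = 178.6025°
tangent length = C·cosβ = 81.9939
L = r1·wrap1 + r2·wrap2 + 2·C·cosβ = 7·3.1660 + 6·3.1172 + 2·81.9939 = 204.8529

L=204.853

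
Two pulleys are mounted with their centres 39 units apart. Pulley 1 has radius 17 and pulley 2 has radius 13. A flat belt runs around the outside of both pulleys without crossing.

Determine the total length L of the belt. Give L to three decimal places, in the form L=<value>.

open belt: β = asin((r2−r1)/C) = asin(-4/39) = -5.8868°
wrap1 = π − 2β = 191.7737°
wrap2 = π + 2β = 168.2263°
tangent length = C·cosβ = 38.7943
L = r1·wrap1 + r2·wrap2 + 2·C·cosβ = 17·3.3471 + 13·2.9361 + 2·38.7943 = 172.6584

L=172.658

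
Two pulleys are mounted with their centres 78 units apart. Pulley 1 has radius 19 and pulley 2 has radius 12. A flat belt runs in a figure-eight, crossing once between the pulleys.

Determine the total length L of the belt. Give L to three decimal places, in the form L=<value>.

L=265.880

crossed belt: β = asin((r1+r2)/C) = asin(31/78) = 23.4180°
wrap1 = wrap2 = π + 2β = 226.8360°
tangent length = C·cosβ = 71.5751
L = (r1+r2)·wrap + 2·C·cosβ = 31·3.9590 + 2·71.5751 = 265.8803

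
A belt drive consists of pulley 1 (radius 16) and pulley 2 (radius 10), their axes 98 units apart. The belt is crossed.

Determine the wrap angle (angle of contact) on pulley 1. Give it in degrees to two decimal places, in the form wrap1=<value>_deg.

wrap1=210.77_deg

crossed belt: β = asin((r1+r2)/C) = asin(26/98) = 15.3851°
wrap1 = wrap2 = π + 2β = 210.7703°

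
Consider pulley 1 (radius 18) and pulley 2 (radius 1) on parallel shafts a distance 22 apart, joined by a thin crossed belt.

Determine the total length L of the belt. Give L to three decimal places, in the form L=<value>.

L=121.484

crossed belt: β = asin((r1+r2)/C) = asin(19/22) = 59.7274°
wrap1 = wrap2 = π + 2β = 299.4547°
tangent length = C·cosβ = 11.0905
L = (r1+r2)·wrap + 2·C·cosβ = 19·5.2265 + 2·11.0905 = 121.4840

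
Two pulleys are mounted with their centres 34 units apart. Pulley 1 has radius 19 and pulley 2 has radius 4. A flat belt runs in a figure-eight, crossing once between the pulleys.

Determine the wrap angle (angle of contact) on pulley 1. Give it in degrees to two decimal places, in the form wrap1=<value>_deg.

wrap1=265.14_deg

crossed belt: β = asin((r1+r2)/C) = asin(23/34) = 42.5685°
wrap1 = wrap2 = π + 2β = 265.1369°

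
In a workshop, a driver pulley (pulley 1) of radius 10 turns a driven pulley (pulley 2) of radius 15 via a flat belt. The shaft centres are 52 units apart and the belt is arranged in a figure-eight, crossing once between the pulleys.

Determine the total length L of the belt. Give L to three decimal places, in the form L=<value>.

L=194.809

crossed belt: β = asin((r1+r2)/C) = asin(25/52) = 28.7357°
wrap1 = wrap2 = π + 2β = 237.4713°
tangent length = C·cosβ = 45.5961
L = (r1+r2)·wrap + 2·C·cosβ = 25·4.1447 + 2·45.5961 = 194.8085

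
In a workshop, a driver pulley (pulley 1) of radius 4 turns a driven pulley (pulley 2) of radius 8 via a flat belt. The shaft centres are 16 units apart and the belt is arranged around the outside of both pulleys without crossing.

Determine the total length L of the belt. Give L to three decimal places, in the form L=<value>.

open belt: β = asin((r2−r1)/C) = asin(4/16) = 14.4775°
wrap1 = π − 2β = 151.0450°
wrap2 = π + 2β = 208.9550°
tangent length = C·cosβ = 15.4919
L = r1·wrap1 + r2·wrap2 + 2·C·cosβ = 4·2.6362 + 8·3.6470 + 2·15.4919 = 70.7044

L=70.704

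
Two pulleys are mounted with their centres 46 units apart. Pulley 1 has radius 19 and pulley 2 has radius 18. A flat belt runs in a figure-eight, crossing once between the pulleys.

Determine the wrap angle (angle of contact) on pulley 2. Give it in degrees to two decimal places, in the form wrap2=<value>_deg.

wrap2=287.09_deg

crossed belt: β = asin((r1+r2)/C) = asin(37/46) = 53.5473°
wrap1 = wrap2 = π + 2β = 287.0946°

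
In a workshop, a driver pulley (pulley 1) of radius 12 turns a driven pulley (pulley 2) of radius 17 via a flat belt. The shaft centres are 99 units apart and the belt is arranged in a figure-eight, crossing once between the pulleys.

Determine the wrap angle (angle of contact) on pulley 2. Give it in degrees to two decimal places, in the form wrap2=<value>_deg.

crossed belt: β = asin((r1+r2)/C) = asin(29/99) = 17.0334°
wrap1 = wrap2 = π + 2β = 214.0668°

wrap2=214.07_deg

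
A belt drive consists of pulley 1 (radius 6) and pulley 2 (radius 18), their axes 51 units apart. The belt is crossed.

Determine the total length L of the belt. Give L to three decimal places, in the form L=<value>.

crossed belt: β = asin((r1+r2)/C) = asin(24/51) = 28.0725°
wrap1 = wrap2 = π + 2β = 236.1450°
tangent length = C·cosβ = 45.0000
L = (r1+r2)·wrap + 2·C·cosβ = 24·4.1215 + 2·45.0000 = 188.9162

L=188.916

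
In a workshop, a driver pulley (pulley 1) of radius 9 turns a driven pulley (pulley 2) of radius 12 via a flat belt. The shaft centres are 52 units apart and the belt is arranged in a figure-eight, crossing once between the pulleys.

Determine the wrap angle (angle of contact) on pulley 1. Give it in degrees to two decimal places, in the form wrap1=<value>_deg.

crossed belt: β = asin((r1+r2)/C) = asin(21/52) = 23.8188°
wrap1 = wrap2 = π + 2β = 227.6377°

wrap1=227.64_deg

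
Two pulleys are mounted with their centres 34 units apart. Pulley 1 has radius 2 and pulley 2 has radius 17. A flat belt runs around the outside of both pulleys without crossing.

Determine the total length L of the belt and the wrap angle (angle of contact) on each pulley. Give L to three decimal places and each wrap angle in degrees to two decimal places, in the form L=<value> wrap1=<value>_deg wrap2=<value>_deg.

L=134.422 wrap1=127.64_deg wrap2=232.36_deg

open belt: β = asin((r2−r1)/C) = asin(15/34) = 26.1790°
wrap1 = π − 2β = 127.6421°
wrap2 = π + 2β = 232.3579°
tangent length = C·cosβ = 30.5123
L = r1·wrap1 + r2·wrap2 + 2·C·cosβ = 2·2.2278 + 17·4.0554 + 2·30.5123 = 134.4221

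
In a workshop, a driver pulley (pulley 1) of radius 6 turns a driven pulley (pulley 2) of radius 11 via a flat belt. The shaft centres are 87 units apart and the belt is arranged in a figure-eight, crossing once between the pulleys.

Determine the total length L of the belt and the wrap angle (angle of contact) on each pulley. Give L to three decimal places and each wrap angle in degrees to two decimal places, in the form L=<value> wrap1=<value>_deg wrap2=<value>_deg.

L=230.740 wrap1=202.54_deg wrap2=202.54_deg

crossed belt: β = asin((r1+r2)/C) = asin(17/87) = 11.2682°
wrap1 = wrap2 = π + 2β = 202.5365°
tangent length = C·cosβ = 85.3229
L = (r1+r2)·wrap + 2·C·cosβ = 17·3.5349 + 2·85.3229 = 230.7396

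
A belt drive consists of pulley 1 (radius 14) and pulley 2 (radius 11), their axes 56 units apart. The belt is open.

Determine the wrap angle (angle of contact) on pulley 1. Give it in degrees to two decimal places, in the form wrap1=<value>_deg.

open belt: β = asin((r2−r1)/C) = asin(-3/56) = -3.0709°
wrap1 = π − 2β = 186.1418°
wrap2 = π + 2β = 173.8582°

wrap1=186.14_deg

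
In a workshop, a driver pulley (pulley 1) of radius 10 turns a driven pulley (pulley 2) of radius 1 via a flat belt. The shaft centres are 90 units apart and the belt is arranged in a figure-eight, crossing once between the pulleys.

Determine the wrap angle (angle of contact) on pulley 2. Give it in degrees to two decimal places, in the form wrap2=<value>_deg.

crossed belt: β = asin((r1+r2)/C) = asin(11/90) = 7.0204°
wrap1 = wrap2 = π + 2β = 194.0407°

wrap2=194.04_deg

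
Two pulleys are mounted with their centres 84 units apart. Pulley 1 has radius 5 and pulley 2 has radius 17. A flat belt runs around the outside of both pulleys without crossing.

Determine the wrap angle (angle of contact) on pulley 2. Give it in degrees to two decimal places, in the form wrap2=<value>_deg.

wrap2=196.43_deg

open belt: β = asin((r2−r1)/C) = asin(12/84) = 8.2132°
wrap1 = π − 2β = 163.5736°
wrap2 = π + 2β = 196.4264°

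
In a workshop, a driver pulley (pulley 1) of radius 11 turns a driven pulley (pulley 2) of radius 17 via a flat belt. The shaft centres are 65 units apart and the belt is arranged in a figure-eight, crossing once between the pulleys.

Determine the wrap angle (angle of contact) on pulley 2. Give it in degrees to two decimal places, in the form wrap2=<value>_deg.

wrap2=231.03_deg

crossed belt: β = asin((r1+r2)/C) = asin(28/65) = 25.5164°
wrap1 = wrap2 = π + 2β = 231.0328°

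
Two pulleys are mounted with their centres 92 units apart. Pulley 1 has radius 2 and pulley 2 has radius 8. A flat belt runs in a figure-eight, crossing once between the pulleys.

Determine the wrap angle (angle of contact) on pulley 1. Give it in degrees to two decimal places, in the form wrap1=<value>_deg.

crossed belt: β = asin((r1+r2)/C) = asin(10/92) = 6.2401°
wrap1 = wrap2 = π + 2β = 192.4803°

wrap1=192.48_deg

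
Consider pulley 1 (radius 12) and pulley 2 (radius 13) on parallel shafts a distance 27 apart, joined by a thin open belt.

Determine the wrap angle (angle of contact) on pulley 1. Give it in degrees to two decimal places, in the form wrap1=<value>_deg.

wrap1=175.75_deg

open belt: β = asin((r2−r1)/C) = asin(1/27) = 2.1226°
wrap1 = π − 2β = 175.7549°
wrap2 = π + 2β = 184.2451°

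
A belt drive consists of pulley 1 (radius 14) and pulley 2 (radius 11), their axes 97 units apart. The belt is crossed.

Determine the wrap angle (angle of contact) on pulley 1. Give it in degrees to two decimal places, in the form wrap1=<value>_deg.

crossed belt: β = asin((r1+r2)/C) = asin(25/97) = 14.9355°
wrap1 = wrap2 = π + 2β = 209.8711°

wrap1=209.87_deg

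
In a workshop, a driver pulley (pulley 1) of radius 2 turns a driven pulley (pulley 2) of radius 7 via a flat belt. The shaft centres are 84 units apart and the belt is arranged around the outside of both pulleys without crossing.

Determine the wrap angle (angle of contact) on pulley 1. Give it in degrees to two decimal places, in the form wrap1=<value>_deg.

open belt: β = asin((r2−r1)/C) = asin(5/84) = 3.4125°
wrap1 = π − 2β = 173.1750°
wrap2 = π + 2β = 186.8250°

wrap1=173.18_deg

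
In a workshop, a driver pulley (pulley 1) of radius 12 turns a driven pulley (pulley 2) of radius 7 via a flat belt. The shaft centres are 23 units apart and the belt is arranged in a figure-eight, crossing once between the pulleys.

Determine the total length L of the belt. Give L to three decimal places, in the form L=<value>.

crossed belt: β = asin((r1+r2)/C) = asin(19/23) = 55.6988°
wrap1 = wrap2 = π + 2β = 291.3977°
tangent length = C·cosβ = 12.9615
L = (r1+r2)·wrap + 2·C·cosβ = 19·5.0858 + 2·12.9615 = 122.5541

L=122.554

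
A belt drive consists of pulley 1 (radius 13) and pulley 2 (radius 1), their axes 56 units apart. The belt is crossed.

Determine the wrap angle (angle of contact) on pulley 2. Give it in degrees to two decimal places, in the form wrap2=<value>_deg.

wrap2=208.96_deg

crossed belt: β = asin((r1+r2)/C) = asin(14/56) = 14.4775°
wrap1 = wrap2 = π + 2β = 208.9550°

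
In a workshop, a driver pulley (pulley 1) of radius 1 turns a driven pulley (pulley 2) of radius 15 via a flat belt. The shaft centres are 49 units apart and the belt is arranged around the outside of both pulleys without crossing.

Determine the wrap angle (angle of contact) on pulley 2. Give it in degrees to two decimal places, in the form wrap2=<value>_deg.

wrap2=213.20_deg

open belt: β = asin((r2−r1)/C) = asin(14/49) = 16.6015°
wrap1 = π − 2β = 146.7969°
wrap2 = π + 2β = 213.2031°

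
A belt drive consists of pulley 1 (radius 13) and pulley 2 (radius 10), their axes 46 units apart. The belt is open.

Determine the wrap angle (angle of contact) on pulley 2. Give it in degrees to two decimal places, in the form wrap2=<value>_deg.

open belt: β = asin((r2−r1)/C) = asin(-3/46) = -3.7393°
wrap1 = π − 2β = 187.4787°
wrap2 = π + 2β = 172.5213°

wrap2=172.52_deg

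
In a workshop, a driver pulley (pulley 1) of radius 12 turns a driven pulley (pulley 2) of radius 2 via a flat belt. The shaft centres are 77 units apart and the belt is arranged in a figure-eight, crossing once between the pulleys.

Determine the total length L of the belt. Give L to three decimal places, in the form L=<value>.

crossed belt: β = asin((r1+r2)/C) = asin(14/77) = 10.4757°
wrap1 = wrap2 = π + 2β = 200.9514°
tangent length = C·cosβ = 75.7166
L = (r1+r2)·wrap + 2·C·cosβ = 14·3.5073 + 2·75.7166 = 200.5348

L=200.535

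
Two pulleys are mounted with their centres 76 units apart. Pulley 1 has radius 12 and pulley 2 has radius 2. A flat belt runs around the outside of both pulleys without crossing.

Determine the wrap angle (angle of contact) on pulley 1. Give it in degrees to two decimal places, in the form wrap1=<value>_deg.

open belt: β = asin((r2−r1)/C) = asin(-10/76) = -7.5608°
wrap1 = π − 2β = 195.1217°
wrap2 = π + 2β = 164.8783°

wrap1=195.12_deg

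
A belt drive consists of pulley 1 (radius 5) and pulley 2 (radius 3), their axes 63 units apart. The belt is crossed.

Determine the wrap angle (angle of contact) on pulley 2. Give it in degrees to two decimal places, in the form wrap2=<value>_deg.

wrap2=194.59_deg

crossed belt: β = asin((r1+r2)/C) = asin(8/63) = 7.2954°
wrap1 = wrap2 = π + 2β = 194.5907°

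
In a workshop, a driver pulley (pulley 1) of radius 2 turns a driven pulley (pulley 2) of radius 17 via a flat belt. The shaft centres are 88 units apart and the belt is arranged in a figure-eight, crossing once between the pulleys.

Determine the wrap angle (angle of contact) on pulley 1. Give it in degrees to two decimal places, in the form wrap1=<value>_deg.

wrap1=204.94_deg

crossed belt: β = asin((r1+r2)/C) = asin(19/88) = 12.4689°
wrap1 = wrap2 = π + 2β = 204.9377°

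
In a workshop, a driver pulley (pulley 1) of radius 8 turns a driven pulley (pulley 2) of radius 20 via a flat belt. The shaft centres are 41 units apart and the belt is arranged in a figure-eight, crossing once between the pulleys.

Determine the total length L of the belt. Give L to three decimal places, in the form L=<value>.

crossed belt: β = asin((r1+r2)/C) = asin(28/41) = 43.0728°
wrap1 = wrap2 = π + 2β = 266.1456°
tangent length = C·cosβ = 29.9500
L = (r1+r2)·wrap + 2·C·cosβ = 28·4.6451 + 2·29.9500 = 189.9632

L=189.963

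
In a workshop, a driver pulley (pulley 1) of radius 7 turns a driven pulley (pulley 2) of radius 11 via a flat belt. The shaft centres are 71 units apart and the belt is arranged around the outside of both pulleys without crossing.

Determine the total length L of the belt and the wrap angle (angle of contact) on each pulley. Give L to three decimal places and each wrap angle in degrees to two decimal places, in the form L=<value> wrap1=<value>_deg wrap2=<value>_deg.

open belt: β = asin((r2−r1)/C) = asin(4/71) = 3.2296°
wrap1 = π − 2β = 173.5407°
wrap2 = π + 2β = 186.4593°
tangent length = C·cosβ = 70.8872
L = r1·wrap1 + r2·wrap2 + 2·C·cosβ = 7·3.0289 + 11·3.2543 + 2·70.8872 = 198.7741

L=198.774 wrap1=173.54_deg wrap2=186.46_deg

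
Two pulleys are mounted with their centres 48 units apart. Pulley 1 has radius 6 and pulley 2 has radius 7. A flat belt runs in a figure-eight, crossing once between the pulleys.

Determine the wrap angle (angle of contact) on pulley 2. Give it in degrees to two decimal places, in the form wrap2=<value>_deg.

crossed belt: β = asin((r1+r2)/C) = asin(13/48) = 15.7139°
wrap1 = wrap2 = π + 2β = 211.4277°

wrap2=211.43_deg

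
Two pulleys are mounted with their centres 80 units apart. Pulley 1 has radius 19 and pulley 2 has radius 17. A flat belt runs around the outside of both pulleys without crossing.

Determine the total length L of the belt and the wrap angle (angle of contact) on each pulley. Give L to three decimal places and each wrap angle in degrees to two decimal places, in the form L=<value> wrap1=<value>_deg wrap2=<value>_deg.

open belt: β = asin((r2−r1)/C) = asin(-2/80) = -1.4325°
wrap1 = π − 2β = 182.8651°
wrap2 = π + 2β = 177.1349°
tangent length = C·cosβ = 79.9750
L = r1·wrap1 + r2·wrap2 + 2·C·cosβ = 19·3.1916 + 17·3.0916 + 2·79.9750 = 273.1473

L=273.147 wrap1=182.87_deg wrap2=177.13_deg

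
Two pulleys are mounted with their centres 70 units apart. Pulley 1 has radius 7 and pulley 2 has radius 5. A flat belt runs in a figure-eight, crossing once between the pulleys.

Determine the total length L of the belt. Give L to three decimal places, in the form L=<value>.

crossed belt: β = asin((r1+r2)/C) = asin(12/70) = 9.8709°
wrap1 = wrap2 = π + 2β = 199.7418°
tangent length = C·cosβ = 68.9638
L = (r1+r2)·wrap + 2·C·cosβ = 12·3.4862 + 2·68.9638 = 179.7613

L=179.761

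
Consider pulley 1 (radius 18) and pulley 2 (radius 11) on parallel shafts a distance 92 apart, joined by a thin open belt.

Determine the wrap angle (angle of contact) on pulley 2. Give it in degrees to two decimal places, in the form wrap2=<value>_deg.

open belt: β = asin((r2−r1)/C) = asin(-7/92) = -4.3637°
wrap1 = π − 2β = 188.7274°
wrap2 = π + 2β = 171.2726°

wrap2=171.27_deg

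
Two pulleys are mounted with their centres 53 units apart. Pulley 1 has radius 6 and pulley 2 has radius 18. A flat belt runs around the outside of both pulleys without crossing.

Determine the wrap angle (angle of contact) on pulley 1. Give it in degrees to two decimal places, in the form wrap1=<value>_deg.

wrap1=153.83_deg

open belt: β = asin((r2−r1)/C) = asin(12/53) = 13.0861°
wrap1 = π − 2β = 153.8278°
wrap2 = π + 2β = 206.1722°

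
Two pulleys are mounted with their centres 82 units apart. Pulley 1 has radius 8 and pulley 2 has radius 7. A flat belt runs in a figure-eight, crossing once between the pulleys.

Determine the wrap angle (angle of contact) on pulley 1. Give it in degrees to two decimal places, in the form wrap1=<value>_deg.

wrap1=201.08_deg

crossed belt: β = asin((r1+r2)/C) = asin(15/82) = 10.5403°
wrap1 = wrap2 = π + 2β = 201.0806°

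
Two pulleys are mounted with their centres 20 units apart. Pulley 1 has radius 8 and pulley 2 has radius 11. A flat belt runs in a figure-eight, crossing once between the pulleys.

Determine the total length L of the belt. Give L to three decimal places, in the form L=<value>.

crossed belt: β = asin((r1+r2)/C) = asin(19/20) = 71.8051°
wrap1 = wrap2 = π + 2β = 323.6103°
tangent length = C·cosβ = 6.2450
L = (r1+r2)·wrap + 2·C·cosβ = 19·5.6481 + 2·6.2450 = 119.8032

L=119.803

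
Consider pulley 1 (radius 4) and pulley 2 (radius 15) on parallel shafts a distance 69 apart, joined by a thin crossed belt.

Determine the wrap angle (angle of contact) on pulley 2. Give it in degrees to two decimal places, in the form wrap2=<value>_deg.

crossed belt: β = asin((r1+r2)/C) = asin(19/69) = 15.9836°
wrap1 = wrap2 = π + 2β = 211.9672°

wrap2=211.97_deg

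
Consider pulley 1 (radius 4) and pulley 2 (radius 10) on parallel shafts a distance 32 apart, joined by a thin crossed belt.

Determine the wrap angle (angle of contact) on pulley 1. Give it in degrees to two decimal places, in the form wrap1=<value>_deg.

wrap1=231.89_deg

crossed belt: β = asin((r1+r2)/C) = asin(14/32) = 25.9445°
wrap1 = wrap2 = π + 2β = 231.8890°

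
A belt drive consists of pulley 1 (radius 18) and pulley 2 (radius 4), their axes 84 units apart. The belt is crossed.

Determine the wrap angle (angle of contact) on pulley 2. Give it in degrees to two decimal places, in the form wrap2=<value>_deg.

wrap2=210.37_deg

crossed belt: β = asin((r1+r2)/C) = asin(22/84) = 15.1831°
wrap1 = wrap2 = π + 2β = 210.3662°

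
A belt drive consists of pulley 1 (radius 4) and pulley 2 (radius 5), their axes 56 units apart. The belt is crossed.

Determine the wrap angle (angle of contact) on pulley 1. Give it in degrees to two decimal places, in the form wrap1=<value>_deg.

wrap1=198.50_deg

crossed belt: β = asin((r1+r2)/C) = asin(9/56) = 9.2484°
wrap1 = wrap2 = π + 2β = 198.4967°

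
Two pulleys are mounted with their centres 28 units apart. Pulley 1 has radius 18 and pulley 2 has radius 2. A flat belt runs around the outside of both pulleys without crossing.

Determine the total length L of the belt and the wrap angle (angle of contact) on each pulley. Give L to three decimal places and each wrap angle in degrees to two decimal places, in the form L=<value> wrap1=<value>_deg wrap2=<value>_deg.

open belt: β = asin((r2−r1)/C) = asin(-16/28) = -34.8499°
wrap1 = π − 2β = 249.6998°
wrap2 = π + 2β = 110.3002°
tangent length = C·cosβ = 22.9783
L = r1·wrap1 + r2·wrap2 + 2·C·cosβ = 18·4.3581 + 2·1.9251 + 2·22.9783 = 128.2522

L=128.252 wrap1=249.70_deg wrap2=110.30_deg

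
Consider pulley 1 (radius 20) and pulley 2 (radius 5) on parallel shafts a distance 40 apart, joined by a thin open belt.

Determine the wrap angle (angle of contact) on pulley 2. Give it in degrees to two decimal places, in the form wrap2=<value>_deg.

wrap2=135.95_deg

open belt: β = asin((r2−r1)/C) = asin(-15/40) = -22.0243°
wrap1 = π − 2β = 224.0486°
wrap2 = π + 2β = 135.9514°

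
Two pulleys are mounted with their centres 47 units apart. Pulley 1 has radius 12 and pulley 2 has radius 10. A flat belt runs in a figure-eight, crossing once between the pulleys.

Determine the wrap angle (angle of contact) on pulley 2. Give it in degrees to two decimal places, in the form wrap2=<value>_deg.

crossed belt: β = asin((r1+r2)/C) = asin(22/47) = 27.9101°
wrap1 = wrap2 = π + 2β = 235.8201°

wrap2=235.82_deg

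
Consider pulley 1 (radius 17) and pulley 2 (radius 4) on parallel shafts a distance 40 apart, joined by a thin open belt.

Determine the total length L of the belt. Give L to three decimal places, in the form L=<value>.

open belt: β = asin((r2−r1)/C) = asin(-13/40) = -18.9656°
wrap1 = π − 2β = 217.9311°
wrap2 = π + 2β = 142.0689°
tangent length = C·cosβ = 37.8286
L = r1·wrap1 + r2·wrap2 + 2·C·cosβ = 17·3.8036 + 4·2.4796 + 2·37.8286 = 150.2369

L=150.237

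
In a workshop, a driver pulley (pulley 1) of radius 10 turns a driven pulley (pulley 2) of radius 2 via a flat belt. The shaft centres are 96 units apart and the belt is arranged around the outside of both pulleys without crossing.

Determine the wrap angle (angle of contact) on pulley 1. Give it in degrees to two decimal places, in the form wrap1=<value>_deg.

wrap1=189.56_deg

open belt: β = asin((r2−r1)/C) = asin(-8/96) = -4.7802°
wrap1 = π − 2β = 189.5604°
wrap2 = π + 2β = 170.4396°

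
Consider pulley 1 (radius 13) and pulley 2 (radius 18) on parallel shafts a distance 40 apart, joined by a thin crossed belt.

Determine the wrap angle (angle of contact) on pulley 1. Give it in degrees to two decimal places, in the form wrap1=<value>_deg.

crossed belt: β = asin((r1+r2)/C) = asin(31/40) = 50.8050°
wrap1 = wrap2 = π + 2β = 281.6101°

wrap1=281.61_deg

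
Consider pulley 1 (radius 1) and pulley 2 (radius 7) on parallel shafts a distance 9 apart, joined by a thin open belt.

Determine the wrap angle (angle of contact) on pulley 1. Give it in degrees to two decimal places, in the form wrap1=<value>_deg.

open belt: β = asin((r2−r1)/C) = asin(6/9) = 41.8103°
wrap1 = π − 2β = 96.3794°
wrap2 = π + 2β = 263.6206°

wrap1=96.38_deg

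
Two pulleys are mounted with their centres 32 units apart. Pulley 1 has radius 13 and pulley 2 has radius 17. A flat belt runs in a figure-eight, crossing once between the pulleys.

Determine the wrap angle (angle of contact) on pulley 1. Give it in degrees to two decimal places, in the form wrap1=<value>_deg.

wrap1=319.27_deg

crossed belt: β = asin((r1+r2)/C) = asin(30/32) = 69.6359°
wrap1 = wrap2 = π + 2β = 319.2717°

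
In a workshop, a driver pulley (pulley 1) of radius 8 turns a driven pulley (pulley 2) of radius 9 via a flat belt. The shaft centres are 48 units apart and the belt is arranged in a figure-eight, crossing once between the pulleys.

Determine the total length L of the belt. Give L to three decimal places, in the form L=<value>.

crossed belt: β = asin((r1+r2)/C) = asin(17/48) = 20.7424°
wrap1 = wrap2 = π + 2β = 221.4848°
tangent length = C·cosβ = 44.8888
L = (r1+r2)·wrap + 2·C·cosβ = 17·3.8656 + 2·44.8888 = 155.4934

L=155.493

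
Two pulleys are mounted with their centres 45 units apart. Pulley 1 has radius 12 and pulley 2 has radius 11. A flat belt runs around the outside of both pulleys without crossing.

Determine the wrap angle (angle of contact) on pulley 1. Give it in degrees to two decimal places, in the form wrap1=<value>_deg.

wrap1=182.55_deg

open belt: β = asin((r2−r1)/C) = asin(-1/45) = -1.2733°
wrap1 = π − 2β = 182.5467°
wrap2 = π + 2β = 177.4533°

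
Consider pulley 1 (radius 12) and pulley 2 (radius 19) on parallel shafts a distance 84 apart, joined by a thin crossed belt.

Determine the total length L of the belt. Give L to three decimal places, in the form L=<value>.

crossed belt: β = asin((r1+r2)/C) = asin(31/84) = 21.6569°
wrap1 = wrap2 = π + 2β = 223.3138°
tangent length = C·cosβ = 78.0705
L = (r1+r2)·wrap + 2·C·cosβ = 31·3.8976 + 2·78.0705 = 276.9653

L=276.965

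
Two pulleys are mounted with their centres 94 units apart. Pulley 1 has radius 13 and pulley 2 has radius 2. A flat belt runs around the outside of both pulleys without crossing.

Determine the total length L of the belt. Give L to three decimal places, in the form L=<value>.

open belt: β = asin((r2−r1)/C) = asin(-11/94) = -6.7202°
wrap1 = π − 2β = 193.4404°
wrap2 = π + 2β = 166.5596°
tangent length = C·cosβ = 93.3542
L = r1·wrap1 + r2·wrap2 + 2·C·cosβ = 13·3.3762 + 2·2.9070 + 2·93.3542 = 236.4126

L=236.413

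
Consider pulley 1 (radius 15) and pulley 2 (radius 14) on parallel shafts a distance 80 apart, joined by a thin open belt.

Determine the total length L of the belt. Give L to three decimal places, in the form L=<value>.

open belt: β = asin((r2−r1)/C) = asin(-1/80) = -0.7162°
wrap1 = π − 2β = 181.4324°
wrap2 = π + 2β = 178.5676°
tangent length = C·cosβ = 79.9937
L = r1·wrap1 + r2·wrap2 + 2·C·cosβ = 15·3.1666 + 14·3.1166 + 2·79.9937 = 251.1187

L=251.119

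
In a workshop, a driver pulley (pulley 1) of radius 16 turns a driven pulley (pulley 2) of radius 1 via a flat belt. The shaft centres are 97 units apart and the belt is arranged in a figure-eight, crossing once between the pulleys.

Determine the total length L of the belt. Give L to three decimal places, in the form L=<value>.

L=250.394

crossed belt: β = asin((r1+r2)/C) = asin(17/97) = 10.0937°
wrap1 = wrap2 = π + 2β = 200.1873°
tangent length = C·cosβ = 95.4987
L = (r1+r2)·wrap + 2·C·cosβ = 17·3.4939 + 2·95.4987 = 250.3942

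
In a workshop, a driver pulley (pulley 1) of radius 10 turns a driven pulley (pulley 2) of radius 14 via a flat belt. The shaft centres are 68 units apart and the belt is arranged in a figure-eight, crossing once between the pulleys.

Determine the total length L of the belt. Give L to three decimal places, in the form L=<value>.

crossed belt: β = asin((r1+r2)/C) = asin(24/68) = 20.6673°
wrap1 = wrap2 = π + 2β = 221.3346°
tangent length = C·cosβ = 63.6239
L = (r1+r2)·wrap + 2·C·cosβ = 24·3.8630 + 2·63.6239 = 219.9602

L=219.960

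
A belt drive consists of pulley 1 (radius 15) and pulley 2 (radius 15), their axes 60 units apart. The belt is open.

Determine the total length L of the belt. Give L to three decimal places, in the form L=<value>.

L=214.248

open belt: β = asin((r2−r1)/C) = asin(0/60) = 0.0000°
wrap1 = π − 2β = 180.0000°
wrap2 = π + 2β = 180.0000°
tangent length = C·cosβ = 60.0000
L = r1·wrap1 + r2·wrap2 + 2·C·cosβ = 15·3.1416 + 15·3.1416 + 2·60.0000 = 214.2478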